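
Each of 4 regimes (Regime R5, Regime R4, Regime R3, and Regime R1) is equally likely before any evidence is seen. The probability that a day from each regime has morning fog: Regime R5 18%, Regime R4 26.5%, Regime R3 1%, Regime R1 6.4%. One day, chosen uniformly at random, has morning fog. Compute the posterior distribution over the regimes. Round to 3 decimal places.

With a uniform prior (1/4 each), posterior ∝ likelihood:
  Regime R5: 0.18
  Regime R4: 0.265
  Regime R3: 0.01
  Regime R1: 0.064
Normalizing constant = 0.519.
P(Regime R5 | fog) = 0.18/0.519 ≈ 0.347
P(Regime R4 | fog) = 0.265/0.519 ≈ 0.511
P(Regime R3 | fog) = 0.01/0.519 ≈ 0.019
P(Regime R1 | fog) = 0.064/0.519 ≈ 0.123

Regime R5 0.347, Regime R4 0.511, Regime R3 0.019, Regime R1 0.123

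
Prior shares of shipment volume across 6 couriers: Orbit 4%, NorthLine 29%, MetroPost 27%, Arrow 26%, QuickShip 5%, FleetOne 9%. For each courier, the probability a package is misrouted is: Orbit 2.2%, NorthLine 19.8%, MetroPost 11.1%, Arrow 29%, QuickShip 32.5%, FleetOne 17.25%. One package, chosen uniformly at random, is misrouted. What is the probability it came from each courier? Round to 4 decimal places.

Orbit 0.0045, NorthLine 0.2938, MetroPost 0.1533, Arrow 0.3858, QuickShip 0.0831, FleetOne 0.0794

Prior × likelihood for each hypothesis:
  Orbit: 0.04 × 0.022 = 0.00088
  NorthLine: 0.29 × 0.198 = 0.05742
  MetroPost: 0.27 × 0.111 = 0.02997
  Arrow: 0.26 × 0.29 = 0.0754
  QuickShip: 0.05 × 0.325 = 0.01625
  FleetOne: 0.09 × 0.1725 = 0.015525
Normalizing constant = 0.195445.
P(Orbit | misrouted) = 0.00088/0.195445 ≈ 0.0045
P(NorthLine | misrouted) = 0.05742/0.195445 ≈ 0.2938
P(MetroPost | misrouted) = 0.02997/0.195445 ≈ 0.1533
P(Arrow | misrouted) = 0.0754/0.195445 ≈ 0.3858
P(QuickShip | misrouted) = 0.01625/0.195445 ≈ 0.0831
P(FleetOne | misrouted) = 0.015525/0.195445 ≈ 0.0794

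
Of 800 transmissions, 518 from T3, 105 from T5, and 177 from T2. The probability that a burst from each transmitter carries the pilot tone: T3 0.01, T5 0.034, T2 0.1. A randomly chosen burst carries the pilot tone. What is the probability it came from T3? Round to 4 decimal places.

0.1958

By Bayes' rule, posterior ∝ prior × likelihood:
  T3: 0.6475 × 0.01 = 0.006475
  T5: 0.13125 × 0.034 = 0.0044625
  T2: 0.22125 × 0.1 = 0.022125
Total = 0.0330625.
P(T3 | evidence) = 0.006475 / 0.0330625 ≈ 0.1958.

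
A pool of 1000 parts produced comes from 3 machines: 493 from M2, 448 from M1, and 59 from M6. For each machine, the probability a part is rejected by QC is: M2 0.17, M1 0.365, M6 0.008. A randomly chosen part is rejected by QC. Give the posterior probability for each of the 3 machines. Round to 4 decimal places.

Unnormalized posteriors (prior × likelihood):
  M2: 0.493 × 0.17 = 0.08381
  M1: 0.448 × 0.365 = 0.16352
  M6: 0.059 × 0.008 = 0.000472
Total = 0.247802.
P(M2 | rejected) = 0.08381/0.247802 ≈ 0.3382
P(M1 | rejected) = 0.16352/0.247802 ≈ 0.6599
P(M6 | rejected) = 0.000472/0.247802 ≈ 0.0019

M2 0.3382, M1 0.6599, M6 0.0019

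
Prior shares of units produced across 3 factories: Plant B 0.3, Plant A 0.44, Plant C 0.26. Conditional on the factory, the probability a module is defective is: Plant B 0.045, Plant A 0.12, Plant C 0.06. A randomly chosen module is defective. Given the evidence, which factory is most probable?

By Bayes' rule, posterior ∝ prior × likelihood:
  Plant B: 0.3 × 0.045 = 0.0135
  Plant A: 0.44 × 0.12 = 0.0528
  Plant C: 0.26 × 0.06 = 0.0156
Sum = 0.0819.
Largest term belongs to Plant A, so Plant A is most probable.

Plant A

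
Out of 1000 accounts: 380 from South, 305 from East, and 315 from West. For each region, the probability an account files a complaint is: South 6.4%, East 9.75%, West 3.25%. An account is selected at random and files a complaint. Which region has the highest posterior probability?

Unnormalized posteriors (prior × likelihood):
  South: 0.38 × 0.064 = 0.02432
  East: 0.305 × 0.0975 = 0.0297375
  West: 0.315 × 0.0325 = 0.0102375
Normalizing constant = 0.064295.
Largest term belongs to East, so East is most probable.

East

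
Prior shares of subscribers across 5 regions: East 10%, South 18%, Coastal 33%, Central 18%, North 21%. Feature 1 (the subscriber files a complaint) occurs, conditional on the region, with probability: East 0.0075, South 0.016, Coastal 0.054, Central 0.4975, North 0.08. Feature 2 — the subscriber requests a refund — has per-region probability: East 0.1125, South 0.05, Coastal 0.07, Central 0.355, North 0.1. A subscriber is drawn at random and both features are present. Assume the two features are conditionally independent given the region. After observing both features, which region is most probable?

Central

By Bayes' rule, posterior ∝ prior × likelihood:
  East: 0.1 × 0.0075 × 0.1125 = 0.000084375
  South: 0.18 × 0.016 × 0.05 = 0.000144
  Coastal: 0.33 × 0.054 × 0.07 = 0.0012474
  Central: 0.18 × 0.4975 × 0.355 = 0.03179025
  North: 0.21 × 0.08 × 0.1 = 0.00168
Sum = 0.034946025.
Largest term belongs to Central, so Central is most probable.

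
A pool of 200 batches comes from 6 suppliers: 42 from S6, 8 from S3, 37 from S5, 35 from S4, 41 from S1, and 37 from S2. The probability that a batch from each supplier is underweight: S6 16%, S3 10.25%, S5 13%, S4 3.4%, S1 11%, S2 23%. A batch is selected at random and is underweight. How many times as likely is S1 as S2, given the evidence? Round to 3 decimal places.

0.530

Prior × likelihood for each hypothesis:
  S6: 0.21 × 0.16 = 0.0336
  S3: 0.04 × 0.1025 = 0.0041
  S5: 0.185 × 0.13 = 0.02405
  S4: 0.175 × 0.034 = 0.00595
  S1: 0.205 × 0.11 = 0.02255
  S2: 0.185 × 0.23 = 0.04255
Normalizing constant = 0.1328.
The ratio is 0.02255 / 0.04255 (the normalizer cancels) = 0.530.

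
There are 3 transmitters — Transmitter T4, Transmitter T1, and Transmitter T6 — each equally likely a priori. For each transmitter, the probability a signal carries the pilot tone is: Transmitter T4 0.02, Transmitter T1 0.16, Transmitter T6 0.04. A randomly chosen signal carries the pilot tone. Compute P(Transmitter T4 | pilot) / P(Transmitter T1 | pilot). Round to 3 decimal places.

Since the prior is uniform, the posterior is proportional to the likelihood:
  Transmitter T4: 0.02
  Transmitter T1: 0.16
  Transmitter T6: 0.04
Sum = 0.22.
The ratio is 0.02 / 0.16 (the normalizer cancels) = 0.125.

0.125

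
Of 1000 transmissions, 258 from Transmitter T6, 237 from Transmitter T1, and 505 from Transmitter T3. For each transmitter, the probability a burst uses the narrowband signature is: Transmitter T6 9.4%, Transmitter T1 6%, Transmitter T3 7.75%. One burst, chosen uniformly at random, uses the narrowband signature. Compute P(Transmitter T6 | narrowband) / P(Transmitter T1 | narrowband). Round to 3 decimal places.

1.705

Unnormalized posteriors (prior × likelihood):
  Transmitter T6: 0.258 × 0.094 = 0.024252
  Transmitter T1: 0.237 × 0.06 = 0.01422
  Transmitter T3: 0.505 × 0.0775 = 0.0391375
Sum = 0.0776095.
The ratio is 0.024252 / 0.01422 (the normalizer cancels) = 1.705.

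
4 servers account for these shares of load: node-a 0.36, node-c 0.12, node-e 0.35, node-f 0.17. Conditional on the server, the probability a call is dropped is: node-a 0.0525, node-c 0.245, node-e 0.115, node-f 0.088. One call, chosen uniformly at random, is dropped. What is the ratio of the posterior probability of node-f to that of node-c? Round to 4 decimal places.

0.5088

By Bayes' rule, posterior ∝ prior × likelihood:
  node-a: 0.36 × 0.0525 = 0.0189
  node-c: 0.12 × 0.245 = 0.0294
  node-e: 0.35 × 0.115 = 0.04025
  node-f: 0.17 × 0.088 = 0.01496
Normalizing constant = 0.10351.
The ratio is 0.01496 / 0.0294 (the normalizer cancels) = 0.5088.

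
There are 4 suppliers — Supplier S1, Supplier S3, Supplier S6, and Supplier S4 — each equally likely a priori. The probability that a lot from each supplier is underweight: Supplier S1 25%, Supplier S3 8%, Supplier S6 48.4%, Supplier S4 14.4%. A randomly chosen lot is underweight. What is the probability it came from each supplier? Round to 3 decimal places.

Since the prior is uniform, the posterior is proportional to the likelihood:
  Supplier S1: 0.25
  Supplier S3: 0.08
  Supplier S6: 0.484
  Supplier S4: 0.144
Sum = 0.958.
P(Supplier S1 | underweight) = 0.25/0.958 ≈ 0.261
P(Supplier S3 | underweight) = 0.08/0.958 ≈ 0.084
P(Supplier S6 | underweight) = 0.484/0.958 ≈ 0.505
P(Supplier S4 | underweight) = 0.144/0.958 ≈ 0.150

Supplier S1 0.261, Supplier S3 0.084, Supplier S6 0.505, Supplier S4 0.150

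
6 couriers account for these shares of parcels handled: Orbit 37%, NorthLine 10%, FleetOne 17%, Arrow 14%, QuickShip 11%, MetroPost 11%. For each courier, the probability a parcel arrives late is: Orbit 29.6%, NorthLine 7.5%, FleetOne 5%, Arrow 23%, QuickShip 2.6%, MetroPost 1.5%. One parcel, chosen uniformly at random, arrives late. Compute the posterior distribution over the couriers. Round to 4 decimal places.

Orbit 0.6751, NorthLine 0.0462, FleetOne 0.0524, Arrow 0.1985, QuickShip 0.0176, MetroPost 0.0102

Unnormalized posteriors (prior × likelihood):
  Orbit: 0.37 × 0.296 = 0.10952
  NorthLine: 0.1 × 0.075 = 0.0075
  FleetOne: 0.17 × 0.05 = 0.0085
  Arrow: 0.14 × 0.23 = 0.0322
  QuickShip: 0.11 × 0.026 = 0.00286
  MetroPost: 0.11 × 0.015 = 0.00165
Total = 0.16223.
P(Orbit | late) = 0.10952/0.16223 ≈ 0.6751
P(NorthLine | late) = 0.0075/0.16223 ≈ 0.0462
P(FleetOne | late) = 0.0085/0.16223 ≈ 0.0524
P(Arrow | late) = 0.0322/0.16223 ≈ 0.1985
P(QuickShip | late) = 0.00286/0.16223 ≈ 0.0176
P(MetroPost | late) = 0.00165/0.16223 ≈ 0.0102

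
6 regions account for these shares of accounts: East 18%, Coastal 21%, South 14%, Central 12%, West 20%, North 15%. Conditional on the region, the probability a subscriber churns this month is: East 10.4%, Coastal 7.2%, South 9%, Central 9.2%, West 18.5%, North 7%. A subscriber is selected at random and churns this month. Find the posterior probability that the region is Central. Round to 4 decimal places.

0.1052

Unnormalized posteriors (prior × likelihood):
  East: 0.18 × 0.104 = 0.01872
  Coastal: 0.21 × 0.072 = 0.01512
  South: 0.14 × 0.09 = 0.0126
  Central: 0.12 × 0.092 = 0.01104
  West: 0.2 × 0.185 = 0.037
  North: 0.15 × 0.07 = 0.0105
Sum = 0.10498.
P(Central | evidence) = 0.01104 / 0.10498 ≈ 0.1052.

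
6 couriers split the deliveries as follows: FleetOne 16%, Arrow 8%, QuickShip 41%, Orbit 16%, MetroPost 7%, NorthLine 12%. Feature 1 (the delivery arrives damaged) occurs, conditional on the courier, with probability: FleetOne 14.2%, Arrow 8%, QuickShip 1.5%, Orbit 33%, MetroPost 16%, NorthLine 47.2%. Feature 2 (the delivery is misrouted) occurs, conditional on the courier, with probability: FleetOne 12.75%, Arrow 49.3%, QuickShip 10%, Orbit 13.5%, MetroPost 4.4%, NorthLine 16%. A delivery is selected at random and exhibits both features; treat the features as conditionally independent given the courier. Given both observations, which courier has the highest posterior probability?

Prior × likelihood for each hypothesis:
  FleetOne: 0.16 × 0.142 × 0.1275 = 0.0028968
  Arrow: 0.08 × 0.08 × 0.493 = 0.0031552
  QuickShip: 0.41 × 0.015 × 0.1 = 0.000615
  Orbit: 0.16 × 0.33 × 0.135 = 0.007128
  MetroPost: 0.07 × 0.16 × 0.044 = 0.0004928
  NorthLine: 0.12 × 0.472 × 0.16 = 0.0090624
Sum = 0.0233502.
Largest term belongs to NorthLine, so NorthLine is most probable.

NorthLine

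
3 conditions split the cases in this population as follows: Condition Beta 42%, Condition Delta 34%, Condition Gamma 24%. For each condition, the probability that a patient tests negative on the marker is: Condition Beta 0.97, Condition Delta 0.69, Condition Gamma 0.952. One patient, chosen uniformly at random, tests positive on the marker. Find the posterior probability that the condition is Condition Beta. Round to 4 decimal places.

0.0973

Taking complements, P(marker-positive | each) = Condition Beta 0.03, Condition Delta 0.31, Condition Gamma 0.048.
Compute prior × likelihood for every hypothesis:
  Condition Beta: 0.42 × 0.03 = 0.0126
  Condition Delta: 0.34 × 0.31 = 0.1054
  Condition Gamma: 0.24 × 0.048 = 0.01152
Normalizing constant = 0.12952.
P(Condition Beta | evidence) = 0.0126 / 0.12952 ≈ 0.0973.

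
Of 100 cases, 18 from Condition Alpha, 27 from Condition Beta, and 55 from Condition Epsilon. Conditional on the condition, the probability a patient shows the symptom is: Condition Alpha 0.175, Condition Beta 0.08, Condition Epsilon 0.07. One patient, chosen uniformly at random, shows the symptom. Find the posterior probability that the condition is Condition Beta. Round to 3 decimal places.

Prior × likelihood for each hypothesis:
  Condition Alpha: 0.18 × 0.175 = 0.0315
  Condition Beta: 0.27 × 0.08 = 0.0216
  Condition Epsilon: 0.55 × 0.07 = 0.0385
Normalizing constant = 0.0916.
P(Condition Beta | evidence) = 0.0216 / 0.0916 ≈ 0.236.

0.236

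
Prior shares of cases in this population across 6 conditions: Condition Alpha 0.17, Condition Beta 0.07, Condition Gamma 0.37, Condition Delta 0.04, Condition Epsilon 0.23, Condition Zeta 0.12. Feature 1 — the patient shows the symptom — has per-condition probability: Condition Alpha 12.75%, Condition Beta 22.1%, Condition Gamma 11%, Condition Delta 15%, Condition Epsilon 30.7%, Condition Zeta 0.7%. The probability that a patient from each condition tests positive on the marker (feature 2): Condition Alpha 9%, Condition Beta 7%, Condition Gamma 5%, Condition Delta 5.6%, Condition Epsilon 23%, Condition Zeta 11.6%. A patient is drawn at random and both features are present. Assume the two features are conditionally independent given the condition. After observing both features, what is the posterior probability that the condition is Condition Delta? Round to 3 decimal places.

Prior × likelihood for each hypothesis:
  Condition Alpha: 0.17 × 0.1275 × 0.09 = 0.00195075
  Condition Beta: 0.07 × 0.221 × 0.07 = 0.0010829
  Condition Gamma: 0.37 × 0.11 × 0.05 = 0.002035
  Condition Delta: 0.04 × 0.15 × 0.056 = 0.000336
  Condition Epsilon: 0.23 × 0.307 × 0.23 = 0.0162403
  Condition Zeta: 0.12 × 0.007 × 0.116 = 0.00009744
Sum = 0.02174239.
P(Condition Delta | evidence) = 0.000336 / 0.02174239 ≈ 0.015.

0.015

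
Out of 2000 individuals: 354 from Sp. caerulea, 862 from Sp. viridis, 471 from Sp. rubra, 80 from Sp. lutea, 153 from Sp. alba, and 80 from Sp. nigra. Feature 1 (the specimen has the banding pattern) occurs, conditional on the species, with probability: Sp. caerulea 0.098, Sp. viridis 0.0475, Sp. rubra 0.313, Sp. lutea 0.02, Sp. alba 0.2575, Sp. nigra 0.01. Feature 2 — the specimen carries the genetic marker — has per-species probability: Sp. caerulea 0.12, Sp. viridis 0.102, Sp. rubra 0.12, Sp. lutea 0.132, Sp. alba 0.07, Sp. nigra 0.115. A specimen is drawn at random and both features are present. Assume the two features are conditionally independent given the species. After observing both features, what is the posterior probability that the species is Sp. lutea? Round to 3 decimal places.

0.007

Unnormalized posteriors (prior × likelihood):
  Sp. caerulea: 0.177 × 0.098 × 0.12 = 0.00208152
  Sp. viridis: 0.431 × 0.0475 × 0.102 = 0.002088195
  Sp. rubra: 0.2355 × 0.313 × 0.12 = 0.00884538
  Sp. lutea: 0.04 × 0.02 × 0.132 = 0.0001056
  Sp. alba: 0.0765 × 0.2575 × 0.07 = 0.0013789125
  Sp. nigra: 0.04 × 0.01 × 0.115 = 0.000046
Sum = 0.0145456075.
P(Sp. lutea | evidence) = 0.0001056 / 0.0145456075 ≈ 0.007.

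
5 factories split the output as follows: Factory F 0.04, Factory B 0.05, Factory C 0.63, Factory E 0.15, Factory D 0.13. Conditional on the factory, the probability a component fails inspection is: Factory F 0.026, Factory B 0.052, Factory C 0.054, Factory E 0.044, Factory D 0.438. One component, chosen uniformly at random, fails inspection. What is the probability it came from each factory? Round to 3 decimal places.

Prior × likelihood for each hypothesis:
  Factory F: 0.04 × 0.026 = 0.00104
  Factory B: 0.05 × 0.052 = 0.0026
  Factory C: 0.63 × 0.054 = 0.03402
  Factory E: 0.15 × 0.044 = 0.0066
  Factory D: 0.13 × 0.438 = 0.05694
Normalizing constant = 0.1012.
P(Factory F | nonconforming) = 0.00104/0.1012 ≈ 0.010
P(Factory B | nonconforming) = 0.0026/0.1012 ≈ 0.026
P(Factory C | nonconforming) = 0.03402/0.1012 ≈ 0.336
P(Factory E | nonconforming) = 0.0066/0.1012 ≈ 0.065
P(Factory D | nonconforming) = 0.05694/0.1012 ≈ 0.563

Factory F 0.010, Factory B 0.026, Factory C 0.336, Factory E 0.065, Factory D 0.563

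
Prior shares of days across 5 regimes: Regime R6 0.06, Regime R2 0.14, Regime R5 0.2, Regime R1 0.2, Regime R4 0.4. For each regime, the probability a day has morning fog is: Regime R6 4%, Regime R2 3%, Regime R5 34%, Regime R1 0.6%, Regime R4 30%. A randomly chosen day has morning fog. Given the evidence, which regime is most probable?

Regime R4

By Bayes' rule, posterior ∝ prior × likelihood:
  Regime R6: 0.06 × 0.04 = 0.0024
  Regime R2: 0.14 × 0.03 = 0.0042
  Regime R5: 0.2 × 0.34 = 0.068
  Regime R1: 0.2 × 0.006 = 0.0012
  Regime R4: 0.4 × 0.3 = 0.12
Total = 0.1958.
Largest term belongs to Regime R4, so Regime R4 is most probable.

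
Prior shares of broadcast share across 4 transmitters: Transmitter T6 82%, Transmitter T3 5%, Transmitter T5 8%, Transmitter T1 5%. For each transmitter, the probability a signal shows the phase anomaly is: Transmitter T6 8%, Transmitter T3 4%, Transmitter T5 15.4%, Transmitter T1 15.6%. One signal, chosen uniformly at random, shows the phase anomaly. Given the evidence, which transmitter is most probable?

Transmitter T6

Prior × likelihood for each hypothesis:
  Transmitter T6: 0.82 × 0.08 = 0.0656
  Transmitter T3: 0.05 × 0.04 = 0.002
  Transmitter T5: 0.08 × 0.154 = 0.01232
  Transmitter T1: 0.05 × 0.156 = 0.0078
Sum = 0.08772.
Largest term belongs to Transmitter T6, so Transmitter T6 is most probable.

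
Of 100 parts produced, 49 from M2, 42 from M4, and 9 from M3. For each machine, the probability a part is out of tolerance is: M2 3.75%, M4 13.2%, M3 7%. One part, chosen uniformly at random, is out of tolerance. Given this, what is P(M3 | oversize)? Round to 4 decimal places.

0.0786

By Bayes' rule, posterior ∝ prior × likelihood:
  M2: 0.49 × 0.0375 = 0.018375
  M4: 0.42 × 0.132 = 0.05544
  M3: 0.09 × 0.07 = 0.0063
Total = 0.080115.
P(M3 | evidence) = 0.0063 / 0.080115 ≈ 0.0786.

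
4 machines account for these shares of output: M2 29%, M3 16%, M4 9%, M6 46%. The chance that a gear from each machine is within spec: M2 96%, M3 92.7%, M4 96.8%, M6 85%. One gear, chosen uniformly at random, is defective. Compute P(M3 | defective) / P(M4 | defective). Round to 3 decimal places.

4.056

Taking complements, P(defective | each) = M2 0.04, M3 0.073, M4 0.032, M6 0.15.
Unnormalized posteriors (prior × likelihood):
  M2: 0.29 × 0.04 = 0.0116
  M3: 0.16 × 0.073 = 0.01168
  M4: 0.09 × 0.032 = 0.00288
  M6: 0.46 × 0.15 = 0.069
Total = 0.09516.
The ratio is 0.01168 / 0.00288 (the normalizer cancels) = 4.056.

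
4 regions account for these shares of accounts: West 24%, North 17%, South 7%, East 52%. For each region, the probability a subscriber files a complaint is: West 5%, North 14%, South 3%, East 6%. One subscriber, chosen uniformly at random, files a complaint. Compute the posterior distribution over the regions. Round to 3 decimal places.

West 0.174, North 0.344, South 0.030, East 0.452

Compute prior × likelihood for every hypothesis:
  West: 0.24 × 0.05 = 0.012
  North: 0.17 × 0.14 = 0.0238
  South: 0.07 × 0.03 = 0.0021
  East: 0.52 × 0.06 = 0.0312
Sum = 0.0691.
P(West | complaint) = 0.012/0.0691 ≈ 0.174
P(North | complaint) = 0.0238/0.0691 ≈ 0.344
P(South | complaint) = 0.0021/0.0691 ≈ 0.030
P(East | complaint) = 0.0312/0.0691 ≈ 0.452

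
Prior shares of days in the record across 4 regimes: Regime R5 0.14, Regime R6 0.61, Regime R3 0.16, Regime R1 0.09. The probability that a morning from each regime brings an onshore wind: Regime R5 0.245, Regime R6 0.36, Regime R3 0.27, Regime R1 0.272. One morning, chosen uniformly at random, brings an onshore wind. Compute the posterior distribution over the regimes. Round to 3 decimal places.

By Bayes' rule, posterior ∝ prior × likelihood:
  Regime R5: 0.14 × 0.245 = 0.0343
  Regime R6: 0.61 × 0.36 = 0.2196
  Regime R3: 0.16 × 0.27 = 0.0432
  Regime R1: 0.09 × 0.272 = 0.02448
Sum = 0.32158.
P(Regime R5 | onshore) = 0.0343/0.32158 ≈ 0.107
P(Regime R6 | onshore) = 0.2196/0.32158 ≈ 0.683
P(Regime R3 | onshore) = 0.0432/0.32158 ≈ 0.134
P(Regime R1 | onshore) = 0.02448/0.32158 ≈ 0.076
(Check: 0.107+0.683+0.134+0.076 = 1.000.)

Regime R5 0.107, Regime R6 0.683, Regime R3 0.134, Regime R1 0.076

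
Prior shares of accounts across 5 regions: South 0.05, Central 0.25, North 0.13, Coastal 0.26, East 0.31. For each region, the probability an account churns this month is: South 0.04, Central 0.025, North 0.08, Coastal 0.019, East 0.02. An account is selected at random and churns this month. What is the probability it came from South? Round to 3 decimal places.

0.067

By Bayes' rule, posterior ∝ prior × likelihood:
  South: 0.05 × 0.04 = 0.002
  Central: 0.25 × 0.025 = 0.00625
  North: 0.13 × 0.08 = 0.0104
  Coastal: 0.26 × 0.019 = 0.00494
  East: 0.31 × 0.02 = 0.0062
Normalizing constant = 0.02979.
P(South | evidence) = 0.002 / 0.02979 ≈ 0.067.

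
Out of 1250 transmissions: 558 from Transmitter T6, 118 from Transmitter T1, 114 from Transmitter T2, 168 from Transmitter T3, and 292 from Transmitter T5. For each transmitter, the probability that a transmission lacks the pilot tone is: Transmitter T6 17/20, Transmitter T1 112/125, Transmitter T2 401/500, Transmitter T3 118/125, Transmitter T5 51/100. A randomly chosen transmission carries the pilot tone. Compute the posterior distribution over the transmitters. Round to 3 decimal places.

Transmitter T6 0.309, Transmitter T1 0.045, Transmitter T2 0.083, Transmitter T3 0.035, Transmitter T5 0.528

Taking complements, P(pilot | each) = Transmitter T6 0.15, Transmitter T1 0.104, Transmitter T2 0.198, Transmitter T3 0.056, Transmitter T5 0.49.
Unnormalized posteriors (prior × likelihood):
  Transmitter T6: 0.4464 × 0.15 = 0.06696
  Transmitter T1: 0.0944 × 0.104 = 0.0098176
  Transmitter T2: 0.0912 × 0.198 = 0.0180576
  Transmitter T3: 0.1344 × 0.056 = 0.0075264
  Transmitter T5: 0.2336 × 0.49 = 0.114464
Sum = 0.2168256.
P(Transmitter T6 | pilot) = 0.06696/0.2168256 ≈ 0.309
P(Transmitter T1 | pilot) = 0.0098176/0.2168256 ≈ 0.045
P(Transmitter T2 | pilot) = 0.0180576/0.2168256 ≈ 0.083
P(Transmitter T3 | pilot) = 0.0075264/0.2168256 ≈ 0.035
P(Transmitter T5 | pilot) = 0.114464/0.2168256 ≈ 0.528
(Check: 0.309+0.045+0.083+0.035+0.528 = 1.000.)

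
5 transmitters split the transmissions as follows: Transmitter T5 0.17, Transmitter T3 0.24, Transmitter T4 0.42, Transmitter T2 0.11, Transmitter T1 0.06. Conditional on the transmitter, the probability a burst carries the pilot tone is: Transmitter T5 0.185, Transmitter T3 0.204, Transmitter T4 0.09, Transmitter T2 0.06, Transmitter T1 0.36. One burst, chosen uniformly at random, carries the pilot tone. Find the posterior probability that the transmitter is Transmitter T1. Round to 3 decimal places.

0.148

Unnormalized posteriors (prior × likelihood):
  Transmitter T5: 0.17 × 0.185 = 0.03145
  Transmitter T3: 0.24 × 0.204 = 0.04896
  Transmitter T4: 0.42 × 0.09 = 0.0378
  Transmitter T2: 0.11 × 0.06 = 0.0066
  Transmitter T1: 0.06 × 0.36 = 0.0216
Total = 0.14641.
P(Transmitter T1 | evidence) = 0.0216 / 0.14641 ≈ 0.148.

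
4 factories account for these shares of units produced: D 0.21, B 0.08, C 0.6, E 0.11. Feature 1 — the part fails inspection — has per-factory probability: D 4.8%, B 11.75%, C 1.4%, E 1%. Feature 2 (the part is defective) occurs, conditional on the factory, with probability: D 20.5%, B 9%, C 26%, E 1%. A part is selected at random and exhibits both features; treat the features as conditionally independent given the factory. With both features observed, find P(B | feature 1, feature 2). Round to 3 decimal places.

Unnormalized posteriors (prior × likelihood):
  D: 0.21 × 0.048 × 0.205 = 0.0020664
  B: 0.08 × 0.1175 × 0.09 = 0.000846
  C: 0.6 × 0.014 × 0.26 = 0.002184
  E: 0.11 × 0.01 × 0.01 = 0.000011
Normalizing constant = 0.0051074.
P(B | evidence) = 0.000846 / 0.0051074 ≈ 0.166.

0.166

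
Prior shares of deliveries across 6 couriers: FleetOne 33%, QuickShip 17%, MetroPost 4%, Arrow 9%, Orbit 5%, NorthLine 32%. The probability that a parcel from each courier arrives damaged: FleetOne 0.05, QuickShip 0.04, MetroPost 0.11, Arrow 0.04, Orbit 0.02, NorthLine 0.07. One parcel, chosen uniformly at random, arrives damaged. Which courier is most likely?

By Bayes' rule, posterior ∝ prior × likelihood:
  FleetOne: 0.33 × 0.05 = 0.0165
  QuickShip: 0.17 × 0.04 = 0.0068
  MetroPost: 0.04 × 0.11 = 0.0044
  Arrow: 0.09 × 0.04 = 0.0036
  Orbit: 0.05 × 0.02 = 0.001
  NorthLine: 0.32 × 0.07 = 0.0224
Total = 0.0547.
Largest term belongs to NorthLine, so NorthLine is most probable.

NorthLine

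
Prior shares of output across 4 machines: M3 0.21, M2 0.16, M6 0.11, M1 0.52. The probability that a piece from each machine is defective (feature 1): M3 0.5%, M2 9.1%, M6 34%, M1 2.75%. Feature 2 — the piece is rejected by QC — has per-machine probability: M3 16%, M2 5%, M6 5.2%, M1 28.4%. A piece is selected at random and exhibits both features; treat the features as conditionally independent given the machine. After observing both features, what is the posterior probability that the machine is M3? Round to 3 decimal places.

0.024

Prior × likelihood for each hypothesis:
  M3: 0.21 × 0.005 × 0.16 = 0.000168
  M2: 0.16 × 0.091 × 0.05 = 0.000728
  M6: 0.11 × 0.34 × 0.052 = 0.0019448
  M1: 0.52 × 0.0275 × 0.284 = 0.0040612
Sum = 0.006902.
P(M3 | evidence) = 0.000168 / 0.006902 ≈ 0.024.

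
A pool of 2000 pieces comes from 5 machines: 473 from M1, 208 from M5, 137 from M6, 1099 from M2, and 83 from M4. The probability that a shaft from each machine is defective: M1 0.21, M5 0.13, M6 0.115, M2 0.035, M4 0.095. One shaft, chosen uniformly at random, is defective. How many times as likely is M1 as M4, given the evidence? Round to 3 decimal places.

12.597

Compute prior × likelihood for every hypothesis:
  M1: 0.2365 × 0.21 = 0.049665
  M5: 0.104 × 0.13 = 0.01352
  M6: 0.0685 × 0.115 = 0.0078775
  M2: 0.5495 × 0.035 = 0.0192325
  M4: 0.0415 × 0.095 = 0.0039425
Total = 0.0942375.
The ratio is 0.049665 / 0.0039425 (the normalizer cancels) = 12.597.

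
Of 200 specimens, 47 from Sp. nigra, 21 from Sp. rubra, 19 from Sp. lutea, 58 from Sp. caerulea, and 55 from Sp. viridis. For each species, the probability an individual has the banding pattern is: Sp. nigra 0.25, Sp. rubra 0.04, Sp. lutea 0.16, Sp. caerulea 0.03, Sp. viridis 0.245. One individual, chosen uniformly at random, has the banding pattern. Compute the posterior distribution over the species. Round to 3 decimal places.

Sp. nigra 0.381, Sp. rubra 0.027, Sp. lutea 0.099, Sp. caerulea 0.056, Sp. viridis 0.437

Prior × likelihood for each hypothesis:
  Sp. nigra: 0.235 × 0.25 = 0.05875
  Sp. rubra: 0.105 × 0.04 = 0.0042
  Sp. lutea: 0.095 × 0.16 = 0.0152
  Sp. caerulea: 0.29 × 0.03 = 0.0087
  Sp. viridis: 0.275 × 0.245 = 0.067375
Total = 0.154225.
P(Sp. nigra | banded) = 0.05875/0.154225 ≈ 0.381
P(Sp. rubra | banded) = 0.0042/0.154225 ≈ 0.027
P(Sp. lutea | banded) = 0.0152/0.154225 ≈ 0.099
P(Sp. caerulea | banded) = 0.0087/0.154225 ≈ 0.056
P(Sp. viridis | banded) = 0.067375/0.154225 ≈ 0.437
(Check: 0.381+0.027+0.099+0.056+0.437 = 1.000.)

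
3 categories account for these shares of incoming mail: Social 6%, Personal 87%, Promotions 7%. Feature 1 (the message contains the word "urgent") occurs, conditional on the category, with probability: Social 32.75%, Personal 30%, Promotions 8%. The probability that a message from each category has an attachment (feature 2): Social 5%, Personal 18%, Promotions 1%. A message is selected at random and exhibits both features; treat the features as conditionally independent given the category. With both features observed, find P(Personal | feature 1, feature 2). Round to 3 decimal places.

0.978

By Bayes' rule, posterior ∝ prior × likelihood:
  Social: 0.06 × 0.3275 × 0.05 = 0.0009825
  Personal: 0.87 × 0.3 × 0.18 = 0.04698
  Promotions: 0.07 × 0.08 × 0.01 = 0.000056
Normalizing constant = 0.0480185.
P(Personal | evidence) = 0.04698 / 0.0480185 ≈ 0.978.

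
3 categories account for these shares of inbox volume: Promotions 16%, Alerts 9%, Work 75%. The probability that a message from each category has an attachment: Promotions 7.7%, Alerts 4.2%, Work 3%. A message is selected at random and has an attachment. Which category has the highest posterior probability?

Compute prior × likelihood for every hypothesis:
  Promotions: 0.16 × 0.077 = 0.01232
  Alerts: 0.09 × 0.042 = 0.00378
  Work: 0.75 × 0.03 = 0.0225
Total = 0.0386.
Largest term belongs to Work, so Work is most probable.

Work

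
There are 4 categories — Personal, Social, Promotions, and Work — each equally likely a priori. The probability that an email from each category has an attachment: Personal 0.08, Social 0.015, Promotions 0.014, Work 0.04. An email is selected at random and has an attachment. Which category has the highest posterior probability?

With a uniform prior (1/4 each), posterior ∝ likelihood:
  Personal: 0.08
  Social: 0.015
  Promotions: 0.014
  Work: 0.04
Normalizing constant = 0.149.
Largest term belongs to Personal, so Personal is most probable.

Personal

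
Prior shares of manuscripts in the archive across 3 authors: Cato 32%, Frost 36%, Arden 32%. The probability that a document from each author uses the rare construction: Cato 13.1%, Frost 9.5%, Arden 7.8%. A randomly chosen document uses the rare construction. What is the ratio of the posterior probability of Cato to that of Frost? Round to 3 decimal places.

1.226

Compute prior × likelihood for every hypothesis:
  Cato: 0.32 × 0.131 = 0.04192
  Frost: 0.36 × 0.095 = 0.0342
  Arden: 0.32 × 0.078 = 0.02496
Sum = 0.10108.
The ratio is 0.04192 / 0.0342 (the normalizer cancels) = 1.226.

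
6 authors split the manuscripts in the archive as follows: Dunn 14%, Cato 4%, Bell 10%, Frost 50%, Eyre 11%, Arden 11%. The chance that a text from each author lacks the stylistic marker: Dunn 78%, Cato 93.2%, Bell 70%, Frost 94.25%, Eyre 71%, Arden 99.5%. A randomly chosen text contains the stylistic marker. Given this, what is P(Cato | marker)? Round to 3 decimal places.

Taking complements, P(marker | each) = Dunn 0.22, Cato 0.068, Bell 0.3, Frost 0.0575, Eyre 0.29, Arden 0.005.
By Bayes' rule, posterior ∝ prior × likelihood:
  Dunn: 0.14 × 0.22 = 0.0308
  Cato: 0.04 × 0.068 = 0.00272
  Bell: 0.1 × 0.3 = 0.03
  Frost: 0.5 × 0.0575 = 0.02875
  Eyre: 0.11 × 0.29 = 0.0319
  Arden: 0.11 × 0.005 = 0.00055
Sum = 0.12472.
P(Cato | evidence) = 0.00272 / 0.12472 ≈ 0.022.

0.022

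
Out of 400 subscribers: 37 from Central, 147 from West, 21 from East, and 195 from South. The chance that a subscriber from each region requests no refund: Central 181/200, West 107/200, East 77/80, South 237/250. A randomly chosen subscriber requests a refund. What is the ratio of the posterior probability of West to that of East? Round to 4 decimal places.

Taking complements, P(refund | each) = Central 0.095, West 0.465, East 0.0375, South 0.052.
By Bayes' rule, posterior ∝ prior × likelihood:
  Central: 0.0925 × 0.095 = 0.0087875
  West: 0.3675 × 0.465 = 0.1708875
  East: 0.0525 × 0.0375 = 0.00196875
  South: 0.4875 × 0.052 = 0.02535
Sum = 0.20699375.
The ratio is 0.1708875 / 0.00196875 (the normalizer cancels) = 86.8000.

86.8000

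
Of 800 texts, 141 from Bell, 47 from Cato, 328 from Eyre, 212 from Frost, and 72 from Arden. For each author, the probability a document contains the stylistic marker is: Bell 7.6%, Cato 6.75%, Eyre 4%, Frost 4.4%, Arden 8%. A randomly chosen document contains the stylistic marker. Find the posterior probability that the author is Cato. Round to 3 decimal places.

Prior × likelihood for each hypothesis:
  Bell: 0.17625 × 0.076 = 0.013395
  Cato: 0.05875 × 0.0675 = 0.003965625
  Eyre: 0.41 × 0.04 = 0.0164
  Frost: 0.265 × 0.044 = 0.01166
  Arden: 0.09 × 0.08 = 0.0072
Total = 0.052620625.
P(Cato | evidence) = 0.003965625 / 0.052620625 ≈ 0.075.

0.075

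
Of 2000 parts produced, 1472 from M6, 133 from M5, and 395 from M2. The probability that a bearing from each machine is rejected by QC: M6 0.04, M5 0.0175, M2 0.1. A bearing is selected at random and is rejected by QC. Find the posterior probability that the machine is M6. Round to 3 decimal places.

0.585

Compute prior × likelihood for every hypothesis:
  M6: 0.736 × 0.04 = 0.02944
  M5: 0.0665 × 0.0175 = 0.00116375
  M2: 0.1975 × 0.1 = 0.01975
Normalizing constant = 0.05035375.
P(M6 | evidence) = 0.02944 / 0.05035375 ≈ 0.585.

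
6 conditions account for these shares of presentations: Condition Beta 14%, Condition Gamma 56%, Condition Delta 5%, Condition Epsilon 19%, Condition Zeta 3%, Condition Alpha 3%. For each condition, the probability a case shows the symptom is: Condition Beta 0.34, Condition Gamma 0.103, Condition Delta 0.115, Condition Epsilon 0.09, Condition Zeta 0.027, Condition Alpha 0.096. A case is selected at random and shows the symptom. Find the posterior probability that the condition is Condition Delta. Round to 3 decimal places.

0.044

Compute prior × likelihood for every hypothesis:
  Condition Beta: 0.14 × 0.34 = 0.0476
  Condition Gamma: 0.56 × 0.103 = 0.05768
  Condition Delta: 0.05 × 0.115 = 0.00575
  Condition Epsilon: 0.19 × 0.09 = 0.0171
  Condition Zeta: 0.03 × 0.027 = 0.00081
  Condition Alpha: 0.03 × 0.096 = 0.00288
Sum = 0.13182.
P(Condition Delta | evidence) = 0.00575 / 0.13182 ≈ 0.044.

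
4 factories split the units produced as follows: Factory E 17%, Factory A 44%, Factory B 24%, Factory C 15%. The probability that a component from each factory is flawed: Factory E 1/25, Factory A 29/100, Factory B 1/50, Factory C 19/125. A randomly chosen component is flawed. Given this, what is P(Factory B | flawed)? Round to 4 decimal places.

By Bayes' rule, posterior ∝ prior × likelihood:
  Factory E: 0.17 × 0.04 = 0.0068
  Factory A: 0.44 × 0.29 = 0.1276
  Factory B: 0.24 × 0.02 = 0.0048
  Factory C: 0.15 × 0.152 = 0.0228
Total = 0.162.
P(Factory B | evidence) = 0.0048 / 0.162 ≈ 0.0296.

0.0296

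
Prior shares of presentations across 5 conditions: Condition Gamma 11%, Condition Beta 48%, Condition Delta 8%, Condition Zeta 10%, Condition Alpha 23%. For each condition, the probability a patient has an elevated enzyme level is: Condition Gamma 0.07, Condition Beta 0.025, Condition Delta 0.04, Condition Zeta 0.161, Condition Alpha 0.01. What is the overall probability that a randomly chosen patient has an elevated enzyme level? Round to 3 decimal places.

Unnormalized posteriors (prior × likelihood):
  Condition Gamma: 0.11 × 0.07 = 0.0077
  Condition Beta: 0.48 × 0.025 = 0.012
  Condition Delta: 0.08 × 0.04 = 0.0032
  Condition Zeta: 0.1 × 0.161 = 0.0161
  Condition Alpha: 0.23 × 0.01 = 0.0023
P(elevated) = 0.0077 + 0.012 + 0.0032 + 0.0161 + 0.0023 = 0.0413 → 0.041.

0.041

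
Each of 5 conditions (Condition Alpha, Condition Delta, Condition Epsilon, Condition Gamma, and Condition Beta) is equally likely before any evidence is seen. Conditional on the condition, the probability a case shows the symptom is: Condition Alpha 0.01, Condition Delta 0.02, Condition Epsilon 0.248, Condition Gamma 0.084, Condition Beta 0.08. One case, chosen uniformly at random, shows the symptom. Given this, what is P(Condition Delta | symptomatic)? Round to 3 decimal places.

0.045

Since the prior is uniform, the posterior is proportional to the likelihood:
  Condition Alpha: 0.01
  Condition Delta: 0.02
  Condition Epsilon: 0.248
  Condition Gamma: 0.084
  Condition Beta: 0.08
Normalizing constant = 0.442.
P(Condition Delta | evidence) = 0.02 / 0.442 ≈ 0.045.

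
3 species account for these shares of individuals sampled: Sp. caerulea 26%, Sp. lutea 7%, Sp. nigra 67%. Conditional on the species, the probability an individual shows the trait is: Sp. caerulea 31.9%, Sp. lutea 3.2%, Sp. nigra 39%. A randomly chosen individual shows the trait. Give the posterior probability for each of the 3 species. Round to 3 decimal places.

Compute prior × likelihood for every hypothesis:
  Sp. caerulea: 0.26 × 0.319 = 0.08294
  Sp. lutea: 0.07 × 0.032 = 0.00224
  Sp. nigra: 0.67 × 0.39 = 0.2613
Sum = 0.34648.
P(Sp. caerulea | trait) = 0.08294/0.34648 ≈ 0.239
P(Sp. lutea | trait) = 0.00224/0.34648 ≈ 0.006
P(Sp. nigra | trait) = 0.2613/0.34648 ≈ 0.754
(Check: 0.239+0.006+0.754 = 0.999.)

Sp. caerulea 0.239, Sp. lutea 0.006, Sp. nigra 0.754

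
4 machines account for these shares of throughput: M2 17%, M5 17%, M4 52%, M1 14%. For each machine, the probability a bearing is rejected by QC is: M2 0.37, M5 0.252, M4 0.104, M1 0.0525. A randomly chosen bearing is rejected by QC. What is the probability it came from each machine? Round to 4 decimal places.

M2 0.3763, M5 0.2563, M4 0.3235, M1 0.0440

By Bayes' rule, posterior ∝ prior × likelihood:
  M2: 0.17 × 0.37 = 0.0629
  M5: 0.17 × 0.252 = 0.04284
  M4: 0.52 × 0.104 = 0.05408
  M1: 0.14 × 0.0525 = 0.00735
Sum = 0.16717.
P(M2 | rejected) = 0.0629/0.16717 ≈ 0.3763
P(M5 | rejected) = 0.04284/0.16717 ≈ 0.2563
P(M4 | rejected) = 0.05408/0.16717 ≈ 0.3235
P(M1 | rejected) = 0.00735/0.16717 ≈ 0.0440
(Check: 0.3763+0.2563+0.3235+0.0440 = 1.0001.)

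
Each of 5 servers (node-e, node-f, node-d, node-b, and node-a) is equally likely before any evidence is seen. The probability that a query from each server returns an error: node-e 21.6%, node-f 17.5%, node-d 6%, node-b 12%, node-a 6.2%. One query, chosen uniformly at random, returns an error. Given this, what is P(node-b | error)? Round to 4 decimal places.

Since the prior is uniform, the posterior is proportional to the likelihood:
  node-e: 0.216
  node-f: 0.175
  node-d: 0.06
  node-b: 0.12
  node-a: 0.062
Sum = 0.633.
P(node-b | evidence) = 0.12 / 0.633 ≈ 0.1896.

0.1896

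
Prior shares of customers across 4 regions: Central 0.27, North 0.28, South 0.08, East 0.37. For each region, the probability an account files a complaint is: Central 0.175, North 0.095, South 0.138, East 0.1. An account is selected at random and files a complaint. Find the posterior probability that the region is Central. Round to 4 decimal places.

0.3876

By Bayes' rule, posterior ∝ prior × likelihood:
  Central: 0.27 × 0.175 = 0.04725
  North: 0.28 × 0.095 = 0.0266
  South: 0.08 × 0.138 = 0.01104
  East: 0.37 × 0.1 = 0.037
Sum = 0.12189.
P(Central | evidence) = 0.04725 / 0.12189 ≈ 0.3876.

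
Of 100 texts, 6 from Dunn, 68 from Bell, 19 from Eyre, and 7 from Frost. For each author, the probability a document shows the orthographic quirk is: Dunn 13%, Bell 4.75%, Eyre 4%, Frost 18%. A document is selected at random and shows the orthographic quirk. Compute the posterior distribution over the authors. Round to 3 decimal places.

By Bayes' rule, posterior ∝ prior × likelihood:
  Dunn: 0.06 × 0.13 = 0.0078
  Bell: 0.68 × 0.0475 = 0.0323
  Eyre: 0.19 × 0.04 = 0.0076
  Frost: 0.07 × 0.18 = 0.0126
Sum = 0.0603.
P(Dunn | quirk) = 0.0078/0.0603 ≈ 0.129
P(Bell | quirk) = 0.0323/0.0603 ≈ 0.536
P(Eyre | quirk) = 0.0076/0.0603 ≈ 0.126
P(Frost | quirk) = 0.0126/0.0603 ≈ 0.209

Dunn 0.129, Bell 0.536, Eyre 0.126, Frost 0.209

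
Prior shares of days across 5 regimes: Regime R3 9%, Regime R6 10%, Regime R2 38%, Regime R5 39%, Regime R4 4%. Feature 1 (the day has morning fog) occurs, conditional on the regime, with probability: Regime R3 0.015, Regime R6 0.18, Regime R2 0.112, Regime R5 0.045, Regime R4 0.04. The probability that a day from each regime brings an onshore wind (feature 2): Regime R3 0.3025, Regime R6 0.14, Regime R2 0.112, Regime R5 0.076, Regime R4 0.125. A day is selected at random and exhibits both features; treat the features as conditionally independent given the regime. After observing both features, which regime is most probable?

Compute prior × likelihood for every hypothesis:
  Regime R3: 0.09 × 0.015 × 0.3025 = 0.000408375
  Regime R6: 0.1 × 0.18 × 0.14 = 0.00252
  Regime R2: 0.38 × 0.112 × 0.112 = 0.00476672
  Regime R5: 0.39 × 0.045 × 0.076 = 0.0013338
  Regime R4: 0.04 × 0.04 × 0.125 = 0.0002
Total = 0.009228895.
Largest term belongs to Regime R2, so Regime R2 is most probable.

Regime R2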